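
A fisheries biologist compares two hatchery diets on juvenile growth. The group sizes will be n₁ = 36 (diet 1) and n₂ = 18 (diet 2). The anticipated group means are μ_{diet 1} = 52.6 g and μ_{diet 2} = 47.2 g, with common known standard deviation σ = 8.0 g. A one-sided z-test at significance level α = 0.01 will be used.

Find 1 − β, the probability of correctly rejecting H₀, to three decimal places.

Power ≈ 0.505

Standardized effect: d = |μ_{diet 1} − μ_{diet 2}| / σ = |52.6 − 47.2| / 8.0 = 0.6750
Noncentrality parameter: δ = d / √(1/n₁ + 1/n₂) = 0.6750 / √(1/36 + 1/18) = 2.3383
One-sided α = 0.01 → critical value z_{0.01} = 2.326.
Power = Φ(δ − 2.326) = Φ(0.012) = 0.5048.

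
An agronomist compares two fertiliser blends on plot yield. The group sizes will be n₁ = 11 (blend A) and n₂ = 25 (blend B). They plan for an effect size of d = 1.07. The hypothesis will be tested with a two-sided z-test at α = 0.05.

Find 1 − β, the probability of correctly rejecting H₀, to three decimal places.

Power ≈ 0.841

Noncentrality parameter: δ = d / √(1/n₁ + 1/n₂) = 1.07 / √(1/11 + 1/25) = 2.9573
Two-sided α = 0.05 → critical value z_{0.025} = 1.960.
Power = Φ(δ − 1.960) + Φ(−δ − 1.960) = Φ(0.997) + Φ(-4.917) = 0.8407 + 0.0000 = 0.8407.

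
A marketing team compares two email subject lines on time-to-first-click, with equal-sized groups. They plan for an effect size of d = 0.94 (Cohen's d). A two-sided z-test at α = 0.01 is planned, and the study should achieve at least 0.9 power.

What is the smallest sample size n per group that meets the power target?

For power 0.9 need Φ(δ − z_{0.005}) = 0.9, so δ = z_{0.005} + z_{0.10} = 2.576 + 1.282 = 3.857.
(Ignoring the negligible lower-tail rejection probability gives the usual closed-form inversion.)
δ = d·√(n/2) ⇒ n = 2(δ/d)² = 2 × (3.857 / 0.94)² = 33.68.
Rounding up, n = 34 per group.

n = 34 per group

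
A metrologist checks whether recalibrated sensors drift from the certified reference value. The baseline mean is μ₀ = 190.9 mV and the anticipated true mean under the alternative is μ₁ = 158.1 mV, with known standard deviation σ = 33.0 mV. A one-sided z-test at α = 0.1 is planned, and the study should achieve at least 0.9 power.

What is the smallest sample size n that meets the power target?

Standardized effect: d = |μ₁ − μ₀| / σ = |158.1 − 190.9| / 33.0 = 0.9939
For power 0.9 need Φ(δ − z_{0.1}) = 0.9, so δ = z_{0.1} + z_{0.10} = 1.282 + 1.282 = 2.563.
δ = d·√n ⇒ n = (δ/d)² = (2.563 / 0.9939)² = 6.65.
Rounding up, n = 7.

n = 7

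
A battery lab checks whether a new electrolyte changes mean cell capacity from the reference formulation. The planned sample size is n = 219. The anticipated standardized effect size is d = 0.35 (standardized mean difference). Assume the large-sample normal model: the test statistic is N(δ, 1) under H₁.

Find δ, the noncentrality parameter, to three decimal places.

δ ≈ 5.180

The noncentrality parameter scales effect size by the design's sample-size factor: δ = d·√n = 0.35 × √219 = 5.1795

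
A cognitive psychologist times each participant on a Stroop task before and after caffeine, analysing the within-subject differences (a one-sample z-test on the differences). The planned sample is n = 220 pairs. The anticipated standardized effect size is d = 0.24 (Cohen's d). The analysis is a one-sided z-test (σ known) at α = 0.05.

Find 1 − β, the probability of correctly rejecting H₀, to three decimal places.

Noncentrality parameter: δ = d·√n = 0.24 × √220 = 3.5598
One-sided α = 0.05 → critical value z_{0.05} = 1.645.
Power = P(Z > 1.645 − δ) = Φ(1.915) = 0.9722.

Power ≈ 0.972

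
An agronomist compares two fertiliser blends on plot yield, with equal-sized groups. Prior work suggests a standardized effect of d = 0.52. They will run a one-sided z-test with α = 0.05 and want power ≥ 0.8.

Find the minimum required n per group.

n = 46 per group

Set Φ(δ − 1.645) = 0.8; then δ − 1.645 = Φ⁻¹(0.8) = 0.842, giving δ = 2.486.
δ = d·√(n/2) ⇒ n = 2(δ/d)² = 2 × (2.486 / 0.52)² = 45.73.
Round up to the next whole unit.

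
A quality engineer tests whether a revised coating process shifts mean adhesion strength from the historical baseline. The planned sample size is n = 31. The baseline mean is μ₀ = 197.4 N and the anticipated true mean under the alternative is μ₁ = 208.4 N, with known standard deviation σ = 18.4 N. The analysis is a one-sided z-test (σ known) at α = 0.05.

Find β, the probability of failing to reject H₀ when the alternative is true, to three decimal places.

β ≈ 0.046

Standardized effect: d = |μ₁ − μ₀| / σ = |208.4 − 197.4| / 18.4 = 0.5978
Noncentrality parameter: δ = d·√n = 0.5978 × √31 = 3.3286
Critical value for a one-sided test at α = 0.05: z_α = 1.645.
Power = P(Z > 1.645 − δ) = Φ(1.684) = 0.9539.
Type II error: β = 1 − power = 1 − 0.9539 = 0.0461.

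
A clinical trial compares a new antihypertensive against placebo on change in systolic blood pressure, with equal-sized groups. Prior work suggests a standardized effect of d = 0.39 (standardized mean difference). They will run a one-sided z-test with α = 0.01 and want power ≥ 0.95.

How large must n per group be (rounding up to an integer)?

n = 208 per group

Set Φ(δ − 2.326) = 0.95; then δ − 2.326 = Φ⁻¹(0.95) = 1.645, giving δ = 3.971.
δ = d·√(n/2) ⇒ n = 2(δ/d)² = 2 × (3.971 / 0.39)² = 207.37.
Round up to the next whole unit.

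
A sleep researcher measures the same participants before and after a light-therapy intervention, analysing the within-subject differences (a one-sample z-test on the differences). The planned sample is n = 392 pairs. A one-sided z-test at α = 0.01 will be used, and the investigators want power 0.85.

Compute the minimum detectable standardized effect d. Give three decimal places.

Need Φ(δ − 2.326) = 0.85, so δ = 2.326 + 1.036 = 3.363.
δ = d·√n ⇒ d = δ/√n = 3.363/√392 = 0.1698.

d ≈ 0.170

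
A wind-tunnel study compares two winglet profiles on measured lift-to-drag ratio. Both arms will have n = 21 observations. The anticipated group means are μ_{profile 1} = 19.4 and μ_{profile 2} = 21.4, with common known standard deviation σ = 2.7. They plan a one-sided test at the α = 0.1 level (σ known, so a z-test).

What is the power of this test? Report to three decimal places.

Power ≈ 0.868

Standardized effect: d = |μ_{profile 1} − μ_{profile 2}| / σ = |19.4 − 21.4| / 2.7 = 0.7407
Noncentrality parameter: δ = d·√(n/2) = 0.7407 × √(21/2) = 2.4003
One-sided α = 0.1 → critical value z_{0.1} = 1.282.
Power = P(Z > 1.282 − δ) = Φ(1.119) = 0.8684.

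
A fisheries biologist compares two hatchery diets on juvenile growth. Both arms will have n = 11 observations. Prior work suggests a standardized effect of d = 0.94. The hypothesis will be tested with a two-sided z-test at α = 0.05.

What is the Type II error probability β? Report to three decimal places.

Noncentrality parameter: δ = d·√(n/2) = 0.94 × √(11/2) = 2.2045
Two-sided α = 0.05 → critical value z_{0.025} = 1.960.
Power = Φ(δ − 1.960) + Φ(−δ − 1.960) = Φ(0.245) + Φ(-4.164) = 0.5966 + 0.0000 = 0.5966.
Type II error: β = 1 − power = 1 − 0.5966 = 0.4034.

β ≈ 0.403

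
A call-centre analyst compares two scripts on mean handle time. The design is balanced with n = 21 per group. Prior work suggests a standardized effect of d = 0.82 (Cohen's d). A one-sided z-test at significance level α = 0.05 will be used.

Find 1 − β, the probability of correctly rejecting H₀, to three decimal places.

Power ≈ 0.844

Noncentrality parameter: δ = d·√(n/2) = 0.82 × √(21/2) = 2.6571
Critical value for a one-sided test at α = 0.05: z_α = 1.645.
Power = P(Z > 1.645 − δ) = Φ(1.012) = 0.8443.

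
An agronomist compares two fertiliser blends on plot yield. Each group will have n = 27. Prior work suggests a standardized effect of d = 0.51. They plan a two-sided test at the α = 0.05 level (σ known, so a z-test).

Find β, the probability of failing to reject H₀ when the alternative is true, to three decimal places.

Noncentrality parameter: δ = d·√(n/2) = 0.51 × √(27/2) = 1.8739
Two-sided α = 0.05 → critical value z_{0.025} = 1.960.
Power = Φ(δ − 1.960) + Φ(−δ − 1.960) = Φ(-0.086) + Φ(-3.834) = 0.4657 + 0.0001 = 0.4658.
Type II error: β = 1 − power = 1 − 0.4658 = 0.5342.

β ≈ 0.534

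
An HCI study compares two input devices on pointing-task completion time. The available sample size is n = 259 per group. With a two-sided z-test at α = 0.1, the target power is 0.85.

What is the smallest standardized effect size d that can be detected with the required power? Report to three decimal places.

Need Φ(δ − 1.645) = 0.85, so δ = 1.645 + 1.036 = 2.681.
(Lower-tail contribution to power is negligible for δ > 0.)
δ = d·√(n/2) ⇒ d = δ/√(n/2) = 2.681/√(259/2) = 0.2356.

d ≈ 0.236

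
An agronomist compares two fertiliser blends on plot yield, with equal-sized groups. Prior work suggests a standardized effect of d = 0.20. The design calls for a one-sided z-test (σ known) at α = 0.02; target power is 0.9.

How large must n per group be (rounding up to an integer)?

n = 557 per group

Set Φ(δ − 2.054) = 0.9; then δ − 2.054 = Φ⁻¹(0.9) = 1.282, giving δ = 3.335.
δ = d·√(n/2) ⇒ n = 2(δ/d)² = 2 × (3.335 / 0.20)² = 556.21.
Rounding up, n = 557 per group.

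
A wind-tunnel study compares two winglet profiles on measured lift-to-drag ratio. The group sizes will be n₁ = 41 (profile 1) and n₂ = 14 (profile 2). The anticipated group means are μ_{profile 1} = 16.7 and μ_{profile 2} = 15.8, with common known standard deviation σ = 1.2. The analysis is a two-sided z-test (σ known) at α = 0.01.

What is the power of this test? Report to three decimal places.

Standardized effect: d = |μ_{profile 1} − μ_{profile 2}| / σ = |16.7 − 15.8| / 1.2 = 0.7500
Noncentrality parameter: δ = d / √(1/n₁ + 1/n₂) = 0.7500 / √(1/41 + 1/14) = 2.4229
Critical value for a two-sided test at α = 0.01: z_{α/2} = 2.576.
Power = Φ(δ − 2.576) + Φ(−δ − 2.576) = Φ(-0.153) + Φ(-4.999) = 0.4392 + 0.0000 = 0.4392.

Power ≈ 0.439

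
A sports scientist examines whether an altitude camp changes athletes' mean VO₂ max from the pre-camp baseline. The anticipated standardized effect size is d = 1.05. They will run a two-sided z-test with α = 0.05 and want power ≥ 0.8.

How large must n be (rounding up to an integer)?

n = 8

Set Φ(δ − 1.960) = 0.8; then δ − 1.960 = Φ⁻¹(0.8) = 0.842, giving δ = 2.802.
(The Φ(−δ − z_{α/2}) term is vanishingly small for δ > 0 and is dropped in the standard sample-size formula.)
δ = d·√n ⇒ n = (δ/d)² = (2.802 / 1.05)² = 7.12.
Round up to the next whole unit.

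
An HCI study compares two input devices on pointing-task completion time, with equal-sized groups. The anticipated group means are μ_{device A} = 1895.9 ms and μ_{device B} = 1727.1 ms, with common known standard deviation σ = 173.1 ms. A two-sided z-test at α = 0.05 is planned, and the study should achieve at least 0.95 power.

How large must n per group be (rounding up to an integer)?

Standardized effect: d = |μ_{device A} − μ_{device B}| / σ = |1895.9 − 1727.1| / 173.1 = 0.9752
Set Φ(δ − 1.960) = 0.95; then δ − 1.960 = Φ⁻¹(0.95) = 1.645, giving δ = 3.605.
(The Φ(−δ − z_{α/2}) term is vanishingly small for δ > 0 and is dropped in the standard sample-size formula.)
δ = d·√(n/2) ⇒ n = 2(δ/d)² = 2 × (3.605 / 0.9752)² = 27.33.
Rounding up, n = 28 per group.

n = 28 per group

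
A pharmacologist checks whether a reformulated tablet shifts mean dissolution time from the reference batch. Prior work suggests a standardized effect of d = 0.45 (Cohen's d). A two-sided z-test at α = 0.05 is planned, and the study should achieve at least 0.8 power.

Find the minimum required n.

For power 0.8 need Φ(δ − z_{0.025}) = 0.8, so δ = z_{0.025} + z_{0.20} = 1.960 + 0.842 = 2.802.
(The Φ(−δ − z_{α/2}) term is vanishingly small for δ > 0 and is dropped in the standard sample-size formula.)
δ = d·√n ⇒ n = (δ/d)² = (2.802 / 0.45)² = 38.76.
Round up to the next whole unit.

n = 39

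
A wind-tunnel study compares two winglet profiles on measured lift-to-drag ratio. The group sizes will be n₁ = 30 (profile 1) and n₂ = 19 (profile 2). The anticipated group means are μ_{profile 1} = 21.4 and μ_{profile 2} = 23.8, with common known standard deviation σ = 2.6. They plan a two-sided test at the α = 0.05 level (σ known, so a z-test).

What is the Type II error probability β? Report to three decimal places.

β ≈ 0.117

Standardized effect: d = |μ_{profile 1} − μ_{profile 2}| / σ = |21.4 − 23.8| / 2.6 = 0.9231
Noncentrality parameter: δ = d / √(1/n₁ + 1/n₂) = 0.9231 / √(1/30 + 1/19) = 3.1483
Two-sided α = 0.05 → critical value z_{0.025} = 1.960.
Power = Φ(δ − 1.960) + Φ(−δ − 1.960) = Φ(1.188) + Φ(-5.108) = 0.8827 + 0.0000 = 0.8827.
Type II error: β = 1 − power = 1 − 0.8827 = 0.1173.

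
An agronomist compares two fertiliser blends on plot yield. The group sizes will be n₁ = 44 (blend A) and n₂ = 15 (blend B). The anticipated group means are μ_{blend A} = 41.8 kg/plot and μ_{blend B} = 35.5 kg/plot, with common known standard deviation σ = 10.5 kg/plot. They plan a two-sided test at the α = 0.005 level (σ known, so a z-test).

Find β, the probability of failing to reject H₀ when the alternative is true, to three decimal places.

β ≈ 0.788

Standardized effect: d = |μ_{blend A} − μ_{blend B}| / σ = |41.8 − 35.5| / 10.5 = 0.6000
Noncentrality parameter: δ = d / √(1/n₁ + 1/n₂) = 0.6000 / √(1/44 + 1/15) = 2.0068
Two-sided α = 0.005 → critical value z_{0.0025} = 2.807.
Power = Φ(δ − 2.807) + Φ(−δ − 2.807) = Φ(-0.800) + Φ(-4.814) = 0.2118 + 0.0000 = 0.2118.
Type II error: β = 1 − power = 1 − 0.2118 = 0.7882.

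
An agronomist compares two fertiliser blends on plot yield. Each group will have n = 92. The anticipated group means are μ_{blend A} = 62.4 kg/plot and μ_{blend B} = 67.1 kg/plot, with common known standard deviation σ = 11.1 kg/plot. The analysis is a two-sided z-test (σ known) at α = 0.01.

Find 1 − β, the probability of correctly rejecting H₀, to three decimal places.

Power ≈ 0.616

Standardized effect: d = |μ_{blend A} − μ_{blend B}| / σ = |62.4 − 67.1| / 11.1 = 0.4234
Noncentrality parameter: δ = d·√(n/2) = 0.4234 × √(92/2) = 2.8718
Critical value for a two-sided test at α = 0.01: z_{α/2} = 2.576.
Power = Φ(δ − 2.576) + Φ(−δ − 2.576) = Φ(0.296) + Φ(-5.448) = 0.6164 + 0.0000 = 0.6164.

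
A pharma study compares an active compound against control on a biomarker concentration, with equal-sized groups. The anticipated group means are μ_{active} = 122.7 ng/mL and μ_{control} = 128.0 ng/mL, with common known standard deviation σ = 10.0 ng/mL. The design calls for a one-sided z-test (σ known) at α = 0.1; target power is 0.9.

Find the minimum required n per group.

Standardized effect: d = |μ_{active} − μ_{control}| / σ = |122.7 − 128.0| / 10.0 = 0.5300
Set Φ(δ − 1.282) = 0.9; then δ − 1.282 = Φ⁻¹(0.9) = 1.282, giving δ = 2.563.
δ = d·√(n/2) ⇒ n = 2(δ/d)² = 2 × (2.563 / 0.5300)² = 46.77.
Round up to the next whole unit.

n = 47 per group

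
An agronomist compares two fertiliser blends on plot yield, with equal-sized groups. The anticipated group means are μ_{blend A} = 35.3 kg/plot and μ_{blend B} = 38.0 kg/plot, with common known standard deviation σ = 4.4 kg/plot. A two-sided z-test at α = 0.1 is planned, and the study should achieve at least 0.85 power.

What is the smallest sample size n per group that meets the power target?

Standardized effect: d = |μ_{blend A} − μ_{blend B}| / σ = |35.3 − 38.0| / 4.4 = 0.6136
Set Φ(δ − 1.645) = 0.85; then δ − 1.645 = Φ⁻¹(0.85) = 1.036, giving δ = 2.681.
(Ignoring the negligible lower-tail rejection probability gives the usual closed-form inversion.)
δ = d·√(n/2) ⇒ n = 2(δ/d)² = 2 × (2.681 / 0.6136)² = 38.19.
Rounding up, n = 39 per group.

n = 39 per group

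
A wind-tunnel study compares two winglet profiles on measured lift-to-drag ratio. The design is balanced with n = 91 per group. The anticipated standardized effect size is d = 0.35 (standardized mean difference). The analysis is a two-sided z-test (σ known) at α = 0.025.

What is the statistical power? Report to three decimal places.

Noncentrality parameter: δ = d·√(n/2) = 0.35 × √(91/2) = 2.3609
Two-sided α = 0.025 → critical value z_{0.0125} = 2.241.
Power = Φ(δ − 2.241) + Φ(−δ − 2.241) = Φ(0.119) + Φ(-4.602) = 0.5476 + 0.0000 = 0.5476.

Power ≈ 0.548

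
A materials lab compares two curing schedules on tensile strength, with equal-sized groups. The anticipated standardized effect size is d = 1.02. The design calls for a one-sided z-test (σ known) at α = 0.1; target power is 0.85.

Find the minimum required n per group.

n = 11 per group

Set Φ(δ − 1.282) = 0.85; then δ − 1.282 = Φ⁻¹(0.85) = 1.036, giving δ = 2.318.
δ = d·√(n/2) ⇒ n = 2(δ/d)² = 2 × (2.318 / 1.02)² = 10.33.
Round up to the next whole unit.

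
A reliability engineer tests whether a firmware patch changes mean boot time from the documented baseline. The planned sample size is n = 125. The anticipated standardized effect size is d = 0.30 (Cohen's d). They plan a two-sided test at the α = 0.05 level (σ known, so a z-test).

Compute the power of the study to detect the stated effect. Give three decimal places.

Noncentrality parameter: δ = d·√n = 0.30 × √125 = 3.3541
Two-sided α = 0.05 → critical value z_{0.025} = 1.960.
Power = Φ(δ − 1.960) + Φ(−δ − 1.960) = Φ(1.394) + Φ(-5.314) = 0.9184 + 0.0000 = 0.9184.

Power ≈ 0.918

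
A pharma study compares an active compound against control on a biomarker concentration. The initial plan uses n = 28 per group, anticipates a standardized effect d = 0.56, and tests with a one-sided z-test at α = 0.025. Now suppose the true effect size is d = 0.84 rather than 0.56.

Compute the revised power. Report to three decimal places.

Power ≈ 0.882

With d = 0.84: δ = d·√(n/2) = 0.84 × √(28/2) = 3.1430. Critical value z_{0.025} = 1.960.
Revised power = P(Z > 1.960 − δ) = Φ(1.183) = 0.8816.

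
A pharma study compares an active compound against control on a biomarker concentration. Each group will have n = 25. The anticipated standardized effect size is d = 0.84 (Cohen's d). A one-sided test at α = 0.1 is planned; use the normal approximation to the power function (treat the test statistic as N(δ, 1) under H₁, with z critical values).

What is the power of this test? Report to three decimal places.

Power ≈ 0.954

Noncentrality parameter: δ = d·√(n/2) = 0.84 × √(25/2) = 2.9698
One-sided α = 0.1 → critical value z_{0.1} = 1.282.
Power = P(Z > 1.282 − δ) = Φ(1.688) = 0.9543.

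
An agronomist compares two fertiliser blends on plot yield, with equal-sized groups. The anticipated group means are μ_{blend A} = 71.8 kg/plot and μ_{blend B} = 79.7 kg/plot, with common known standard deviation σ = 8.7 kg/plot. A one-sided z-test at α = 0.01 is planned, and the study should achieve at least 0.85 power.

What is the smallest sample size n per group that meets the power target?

n = 28 per group

Standardized effect: d = |μ_{blend A} − μ_{blend B}| / σ = |71.8 − 79.7| / 8.7 = 0.9080
Set Φ(δ − 2.326) = 0.85; then δ − 2.326 = Φ⁻¹(0.85) = 1.036, giving δ = 3.363.
δ = d·√(n/2) ⇒ n = 2(δ/d)² = 2 × (3.363 / 0.9080)² = 27.43.
Round up to the next whole unit.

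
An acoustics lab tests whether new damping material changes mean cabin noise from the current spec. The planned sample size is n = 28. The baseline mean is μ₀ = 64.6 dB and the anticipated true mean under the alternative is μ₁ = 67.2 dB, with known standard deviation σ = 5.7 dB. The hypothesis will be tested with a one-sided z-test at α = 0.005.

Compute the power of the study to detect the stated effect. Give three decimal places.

Power ≈ 0.436

Standardized effect: d = |μ₁ − μ₀| / σ = |67.2 − 64.6| / 5.7 = 0.4561
Noncentrality parameter: δ = d·√n = 0.4561 × √28 = 2.4137
Critical value for a one-sided test at α = 0.005: z_α = 2.576.
Power = Φ(δ − 2.576) = Φ(-0.162) = 0.4356.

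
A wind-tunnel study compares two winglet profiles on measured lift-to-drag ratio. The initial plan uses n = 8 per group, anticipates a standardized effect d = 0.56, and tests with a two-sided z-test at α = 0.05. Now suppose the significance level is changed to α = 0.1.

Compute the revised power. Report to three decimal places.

Power ≈ 0.303

δ = d·√(n/2) = 0.56 × √(8/2) = 1.1200 (unchanged). New critical value: z_{0.05} = 1.645.
Revised power = Φ(δ − 1.645) + Φ(−δ − 1.645) = Φ(-0.525) + Φ(-2.765) = 0.2998 + 0.0028 = 0.3027.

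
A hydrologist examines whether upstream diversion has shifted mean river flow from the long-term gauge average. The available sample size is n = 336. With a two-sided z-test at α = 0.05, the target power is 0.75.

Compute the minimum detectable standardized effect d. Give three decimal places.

d ≈ 0.144

Need Φ(δ − 1.960) = 0.75, so δ = 1.960 + 0.674 = 2.634.
(The second rejection-region term Φ(−δ − z_{α/2}) is negligible and dropped.)
δ = d·√n ⇒ d = δ/√n = 2.634/√336 = 0.1437.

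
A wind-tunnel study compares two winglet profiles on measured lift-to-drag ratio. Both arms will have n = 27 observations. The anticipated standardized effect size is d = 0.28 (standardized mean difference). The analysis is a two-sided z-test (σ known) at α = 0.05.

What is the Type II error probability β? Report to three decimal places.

Noncentrality parameter: δ = d·√(n/2) = 0.28 × √(27/2) = 1.0288
Two-sided α = 0.05 → critical value z_{0.025} = 1.960.
Power = Φ(δ − 1.960) + Φ(−δ − 1.960) = Φ(-0.931) + Φ(-2.989) = 0.1759 + 0.0014 = 0.1773.
Type II error: β = 1 − power = 1 − 0.1773 = 0.8227.

β ≈ 0.823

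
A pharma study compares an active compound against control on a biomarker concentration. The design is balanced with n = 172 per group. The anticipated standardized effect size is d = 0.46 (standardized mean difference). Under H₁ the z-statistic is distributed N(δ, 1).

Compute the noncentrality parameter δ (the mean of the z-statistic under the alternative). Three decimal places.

δ ≈ 4.266

δ = d·√(n/2) = 0.46 × √(172/2) = 4.2659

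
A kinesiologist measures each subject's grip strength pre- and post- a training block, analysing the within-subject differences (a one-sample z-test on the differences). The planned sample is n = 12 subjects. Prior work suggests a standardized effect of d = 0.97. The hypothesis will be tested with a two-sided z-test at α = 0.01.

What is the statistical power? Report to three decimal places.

Power ≈ 0.784

Noncentrality parameter: δ = d·√n = 0.97 × √12 = 3.3602
Two-sided α = 0.01 → critical value z_{0.005} = 2.576.
Power = Φ(δ − 2.576) + Φ(−δ − 2.576) = Φ(0.784) + Φ(-5.936) = 0.7836 + 0.0000 = 0.7836.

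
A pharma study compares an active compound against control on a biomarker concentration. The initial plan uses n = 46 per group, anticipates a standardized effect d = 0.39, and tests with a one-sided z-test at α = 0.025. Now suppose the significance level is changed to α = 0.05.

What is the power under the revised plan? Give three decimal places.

Power ≈ 0.589

δ = d·√(n/2) = 0.39 × √(46/2) = 1.8704 (unchanged). New critical value: z_{0.05} = 1.645.
Revised power = P(Z > 1.645 − δ) = Φ(0.226) = 0.5892.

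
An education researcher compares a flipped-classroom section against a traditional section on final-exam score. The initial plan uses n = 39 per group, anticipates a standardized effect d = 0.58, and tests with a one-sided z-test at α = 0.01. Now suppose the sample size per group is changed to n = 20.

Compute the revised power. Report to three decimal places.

With n = 20 per group: δ = d·√(n/2) = 0.58 × √(20/2) = 1.8341. Critical value z_{0.01} = 2.326.
Revised power = Φ(δ − 2.326) = Φ(-0.492) = 0.3113.

Power ≈ 0.311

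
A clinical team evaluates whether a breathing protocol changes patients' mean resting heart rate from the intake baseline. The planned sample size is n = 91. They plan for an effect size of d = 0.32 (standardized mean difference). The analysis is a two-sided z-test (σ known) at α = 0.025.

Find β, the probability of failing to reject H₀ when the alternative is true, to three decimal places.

β ≈ 0.209

Noncentrality parameter: δ = d·√n = 0.32 × √91 = 3.0526
Critical value for a two-sided test at α = 0.025: z_{α/2} = 2.241.
Power = Φ(δ − 2.241) + Φ(−δ − 2.241) = Φ(0.811) + Φ(-5.294) = 0.7914 + 0.0000 = 0.7914.
Type II error: β = 1 − power = 1 − 0.7914 = 0.2086.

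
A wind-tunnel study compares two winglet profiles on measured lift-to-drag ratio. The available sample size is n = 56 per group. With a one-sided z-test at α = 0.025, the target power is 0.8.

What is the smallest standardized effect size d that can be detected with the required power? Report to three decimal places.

d ≈ 0.529

Required noncentrality: δ = z_{0.025} + z_{0.20} = 1.960 + 0.842 = 2.802.
δ = d·√(n/2) ⇒ d = δ/√(n/2) = 2.802/√(56/2) = 0.5294.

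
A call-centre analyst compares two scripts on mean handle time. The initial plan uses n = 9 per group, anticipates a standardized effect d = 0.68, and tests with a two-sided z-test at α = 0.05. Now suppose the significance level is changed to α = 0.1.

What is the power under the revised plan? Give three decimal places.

δ = d·√(n/2) = 0.68 × √(9/2) = 1.4425 (unchanged). New critical value: z_{0.05} = 1.645.
Revised power = Φ(δ − 1.645) + Φ(−δ − 1.645) = Φ(-0.202) + Φ(-3.087) = 0.4198 + 0.0010 = 0.4208.

Power ≈ 0.421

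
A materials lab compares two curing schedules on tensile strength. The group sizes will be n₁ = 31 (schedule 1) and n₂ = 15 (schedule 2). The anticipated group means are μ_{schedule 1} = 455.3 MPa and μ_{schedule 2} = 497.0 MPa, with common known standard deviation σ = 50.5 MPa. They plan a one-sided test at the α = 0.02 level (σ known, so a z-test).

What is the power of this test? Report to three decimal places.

Power ≈ 0.716

Standardized effect: d = |μ_{schedule 1} − μ_{schedule 2}| / σ = |455.3 − 497.0| / 50.5 = 0.8257
Noncentrality parameter: δ = d / √(1/n₁ + 1/n₂) = 0.8257 / √(1/31 + 1/15) = 2.6254
Critical value for a one-sided test at α = 0.02: z_α = 2.054.
Power = P(Z > 2.054 − δ) = Φ(0.572) = 0.7162.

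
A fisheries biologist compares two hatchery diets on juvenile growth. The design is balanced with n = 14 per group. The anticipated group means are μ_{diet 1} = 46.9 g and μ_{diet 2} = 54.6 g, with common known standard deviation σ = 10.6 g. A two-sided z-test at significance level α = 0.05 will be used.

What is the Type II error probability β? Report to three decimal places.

β ≈ 0.515

Standardized effect: d = |μ_{diet 1} − μ_{diet 2}| / σ = |46.9 − 54.6| / 10.6 = 0.7264
Noncentrality parameter: λ = d·√(n/2) = 0.7264 × √(14/2) = 1.9219
Critical value for a two-sided test at α = 0.05: z_{α/2} = 1.960.
Power = Φ(λ − 1.960) + Φ(−λ − 1.960) = Φ(-0.038) + Φ(-3.882) = 0.4848 + 0.0001 = 0.4849.
Type II error: β = 1 − power = 1 − 0.4849 = 0.5151.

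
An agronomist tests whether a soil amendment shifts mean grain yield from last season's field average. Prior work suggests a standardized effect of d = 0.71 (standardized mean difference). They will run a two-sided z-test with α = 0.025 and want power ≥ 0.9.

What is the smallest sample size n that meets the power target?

For power 0.9 need Φ(δ − z_{0.0125}) = 0.9, so δ = z_{0.0125} + z_{0.10} = 2.241 + 1.282 = 3.523.
(The Φ(−δ − z_{α/2}) term is vanishingly small for δ > 0 and is dropped in the standard sample-size formula.)
δ = d·√n ⇒ n = (δ/d)² = (3.523 / 0.71)² = 24.62.
Round up to the next whole unit.

n = 25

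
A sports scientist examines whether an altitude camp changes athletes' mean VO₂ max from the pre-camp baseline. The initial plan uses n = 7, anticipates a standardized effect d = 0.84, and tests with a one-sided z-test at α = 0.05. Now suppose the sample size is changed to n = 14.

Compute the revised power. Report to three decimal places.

With n = 14: δ = d·√n = 0.84 × √14 = 3.1430. Critical value z_{0.05} = 1.645.
Revised power = Φ(δ − 1.645) = Φ(1.498) = 0.9330.

Power ≈ 0.933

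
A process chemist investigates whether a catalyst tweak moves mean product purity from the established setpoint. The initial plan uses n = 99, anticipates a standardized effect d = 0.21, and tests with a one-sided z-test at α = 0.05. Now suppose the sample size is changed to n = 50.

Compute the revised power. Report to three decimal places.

Power ≈ 0.436

With n = 50: δ = d·√n = 0.21 × √50 = 1.4849. Critical value z_{0.05} = 1.645.
Revised power = Φ(δ − 1.645) = Φ(-0.160) = 0.4365.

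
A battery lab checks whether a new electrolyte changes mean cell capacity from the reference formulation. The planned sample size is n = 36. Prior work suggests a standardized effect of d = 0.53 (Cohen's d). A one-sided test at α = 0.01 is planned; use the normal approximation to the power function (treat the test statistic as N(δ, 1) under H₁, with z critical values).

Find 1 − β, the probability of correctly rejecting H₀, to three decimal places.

Noncentrality parameter: δ = d·√n = 0.53 × √36 = 3.1800
One-sided α = 0.01 → critical value z_{0.01} = 2.326.
Power = P(Z > 2.326 − δ) = Φ(0.854) = 0.8034.

Power ≈ 0.803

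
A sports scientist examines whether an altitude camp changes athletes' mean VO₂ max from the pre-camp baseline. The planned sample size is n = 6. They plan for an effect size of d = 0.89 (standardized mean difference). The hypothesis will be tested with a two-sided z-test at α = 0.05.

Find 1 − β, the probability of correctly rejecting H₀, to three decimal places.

Power ≈ 0.587

Noncentrality parameter: λ = d·√n = 0.89 × √6 = 2.1800
Critical value for a two-sided test at α = 0.05: z_{α/2} = 1.960.
Power = Φ(λ − 1.960) + Φ(−λ − 1.960) = Φ(0.220) + Φ(-4.140) = 0.5871 + 0.0000 = 0.5871.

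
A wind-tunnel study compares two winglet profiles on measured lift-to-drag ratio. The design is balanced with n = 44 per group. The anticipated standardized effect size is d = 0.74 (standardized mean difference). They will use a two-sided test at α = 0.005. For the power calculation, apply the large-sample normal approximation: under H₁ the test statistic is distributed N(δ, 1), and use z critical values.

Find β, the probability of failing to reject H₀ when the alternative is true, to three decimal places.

Noncentrality parameter: δ = d·√(n/2) = 0.74 × √(44/2) = 3.4709
Critical value for a two-sided test at α = 0.005: z_{α/2} = 2.807.
Power = Φ(δ − 2.807) + Φ(−δ − 2.807) = Φ(0.664) + Φ(-6.278) = 0.7466 + 0.0000 = 0.7466.
Type II error: β = 1 − power = 1 − 0.7466 = 0.2534.

β ≈ 0.253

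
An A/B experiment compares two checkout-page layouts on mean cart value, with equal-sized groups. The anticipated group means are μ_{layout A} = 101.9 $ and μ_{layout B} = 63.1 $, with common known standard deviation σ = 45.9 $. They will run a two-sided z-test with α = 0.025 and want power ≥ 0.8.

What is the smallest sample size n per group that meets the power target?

n = 27 per group

Standardized effect: d = |μ_{layout A} − μ_{layout B}| / σ = |101.9 − 63.1| / 45.9 = 0.8453
For power 0.8 need Φ(δ − z_{0.0125}) = 0.8, so δ = z_{0.0125} + z_{0.20} = 2.241 + 0.842 = 3.083.
(Ignoring the negligible lower-tail rejection probability gives the usual closed-form inversion.)
δ = d·√(n/2) ⇒ n = 2(δ/d)² = 2 × (3.083 / 0.8453)² = 26.60.
Rounding up, n = 27 per group.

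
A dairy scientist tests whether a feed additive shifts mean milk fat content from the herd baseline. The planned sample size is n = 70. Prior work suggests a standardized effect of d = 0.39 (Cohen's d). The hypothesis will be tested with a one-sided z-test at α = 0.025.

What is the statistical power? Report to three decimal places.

Noncentrality parameter: δ = d·√n = 0.39 × √70 = 3.2630
Critical value for a one-sided test at α = 0.025: z_α = 1.960.
Power = Φ(δ − 1.960) = Φ(1.303) = 0.9037.

Power ≈ 0.904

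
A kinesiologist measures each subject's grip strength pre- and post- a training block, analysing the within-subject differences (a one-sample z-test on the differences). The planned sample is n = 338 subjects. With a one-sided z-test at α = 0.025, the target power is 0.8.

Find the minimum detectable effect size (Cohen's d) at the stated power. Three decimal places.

Need Φ(δ − 1.960) = 0.8, so δ = 1.960 + 0.842 = 2.802.
δ = d·√n ⇒ d = δ/√n = 2.802/√338 = 0.1524.

d ≈ 0.152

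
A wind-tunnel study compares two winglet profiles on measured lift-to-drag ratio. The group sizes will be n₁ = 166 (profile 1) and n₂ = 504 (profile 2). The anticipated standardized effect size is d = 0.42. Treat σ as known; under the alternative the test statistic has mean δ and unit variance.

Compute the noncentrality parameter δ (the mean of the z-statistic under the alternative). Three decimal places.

δ ≈ 4.693

δ = d / √(1/n₁ + 1/n₂) = 0.42 / √(1/166 + 1/504) = 4.6933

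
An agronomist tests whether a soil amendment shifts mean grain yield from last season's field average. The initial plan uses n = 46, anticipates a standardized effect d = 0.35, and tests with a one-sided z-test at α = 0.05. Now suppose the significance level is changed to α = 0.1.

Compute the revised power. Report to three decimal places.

Power ≈ 0.863

δ = d·√n = 0.35 × √46 = 2.3738 (unchanged). New critical value: z_{0.1} = 1.282.
Revised power = Φ(δ − 1.282) = Φ(1.092) = 0.8626.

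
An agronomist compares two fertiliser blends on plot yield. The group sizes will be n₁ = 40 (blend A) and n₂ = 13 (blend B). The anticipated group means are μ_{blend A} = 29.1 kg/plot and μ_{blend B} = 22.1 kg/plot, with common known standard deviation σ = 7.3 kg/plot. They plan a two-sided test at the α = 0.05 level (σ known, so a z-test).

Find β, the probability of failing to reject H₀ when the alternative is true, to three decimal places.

β ≈ 0.148

Standardized effect: d = |μ_{blend A} − μ_{blend B}| / σ = |29.1 − 22.1| / 7.3 = 0.9589
Noncentrality parameter: δ = d / √(1/n₁ + 1/n₂) = 0.9589 / √(1/40 + 1/13) = 3.0036
Two-sided α = 0.05 → critical value z_{0.025} = 1.960.
Power = Φ(δ − 1.960) + Φ(−δ − 1.960) = Φ(1.044) + Φ(-4.964) = 0.8517 + 0.0000 = 0.8517.
Type II error: β = 1 − power = 1 − 0.8517 = 0.1483.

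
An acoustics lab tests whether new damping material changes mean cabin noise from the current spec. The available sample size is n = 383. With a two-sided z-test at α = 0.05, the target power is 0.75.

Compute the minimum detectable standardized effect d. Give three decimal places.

Required noncentrality: δ = z_{0.025} + z_{0.25} = 1.960 + 0.674 = 2.634.
(The second rejection-region term Φ(−δ − z_{α/2}) is negligible and dropped.)
δ = d·√n ⇒ d = δ/√n = 2.634/√383 = 0.1346.

d ≈ 0.135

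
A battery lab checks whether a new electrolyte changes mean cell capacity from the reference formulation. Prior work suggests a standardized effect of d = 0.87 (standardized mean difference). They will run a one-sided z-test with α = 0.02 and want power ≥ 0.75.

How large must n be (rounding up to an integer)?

n = 10

For power 0.75 need Φ(δ − z_{0.02}) = 0.75, so δ = z_{0.02} + z_{0.25} = 2.054 + 0.674 = 2.728.
δ = d·√n ⇒ n = (δ/d)² = (2.728 / 0.87)² = 9.83.
Round up to the next whole unit.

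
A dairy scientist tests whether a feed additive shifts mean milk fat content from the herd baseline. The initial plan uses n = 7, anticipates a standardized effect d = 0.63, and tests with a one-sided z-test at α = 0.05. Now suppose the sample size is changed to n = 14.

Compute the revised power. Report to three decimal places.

Power ≈ 0.762

With n = 14: δ = d·√n = 0.63 × √14 = 2.3572. Critical value z_{0.05} = 1.645.
Revised power = P(Z > 1.645 − δ) = Φ(0.712) = 0.7619.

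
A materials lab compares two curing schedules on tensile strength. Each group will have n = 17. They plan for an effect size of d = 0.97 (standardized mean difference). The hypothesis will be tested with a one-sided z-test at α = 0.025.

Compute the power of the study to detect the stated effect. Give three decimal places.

Power ≈ 0.807

Noncentrality parameter: δ = d·√(n/2) = 0.97 × √(17/2) = 2.8280
One-sided α = 0.025 → critical value z_{0.025} = 1.960.
Power = Φ(δ − 1.960) = Φ(0.868) = 0.8073.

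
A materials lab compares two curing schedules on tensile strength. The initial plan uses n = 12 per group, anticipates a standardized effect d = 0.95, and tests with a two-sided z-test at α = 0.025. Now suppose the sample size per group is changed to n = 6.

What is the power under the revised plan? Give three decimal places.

Power ≈ 0.276

With n = 6 per group: δ = d·√(n/2) = 0.95 × √(6/2) = 1.6454. Critical value z_{0.0125} = 2.241.
Revised power = Φ(δ − 2.241) + Φ(−δ − 2.241) = Φ(-0.596) + Φ(-3.887) = 0.2756 + 0.0001 = 0.2757.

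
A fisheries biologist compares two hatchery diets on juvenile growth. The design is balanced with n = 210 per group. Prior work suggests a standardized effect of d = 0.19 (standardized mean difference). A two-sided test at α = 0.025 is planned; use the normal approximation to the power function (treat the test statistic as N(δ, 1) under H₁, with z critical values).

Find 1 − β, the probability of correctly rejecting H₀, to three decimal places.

Power ≈ 0.384

Noncentrality parameter: δ = d·√(n/2) = 0.19 × √(210/2) = 1.9469
Two-sided α = 0.025 → critical value z_{0.0125} = 2.241.
Power = Φ(δ − 2.241) + Φ(−δ − 2.241) = Φ(-0.294) + Φ(-4.188) = 0.3842 + 0.0000 = 0.3842.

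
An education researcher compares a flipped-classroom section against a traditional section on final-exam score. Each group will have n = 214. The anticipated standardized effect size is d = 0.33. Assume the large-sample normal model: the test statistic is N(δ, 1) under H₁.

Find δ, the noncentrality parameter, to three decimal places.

δ = d·√(n/2) = 0.33 × √(214/2) = 3.4135

δ ≈ 3.414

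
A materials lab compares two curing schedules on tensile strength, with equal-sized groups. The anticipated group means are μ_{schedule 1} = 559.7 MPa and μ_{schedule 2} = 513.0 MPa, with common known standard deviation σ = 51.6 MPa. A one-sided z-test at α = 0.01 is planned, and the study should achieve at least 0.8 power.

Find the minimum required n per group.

Standardized effect: d = |μ_{schedule 1} − μ_{schedule 2}| / σ = |559.7 − 513.0| / 51.6 = 0.9050
Set Φ(δ − 2.326) = 0.8; then δ − 2.326 = Φ⁻¹(0.8) = 0.842, giving δ = 3.168.
δ = d·√(n/2) ⇒ n = 2(δ/d)² = 2 × (3.168 / 0.9050)² = 24.51.
Round up to the next whole unit.

n = 25 per group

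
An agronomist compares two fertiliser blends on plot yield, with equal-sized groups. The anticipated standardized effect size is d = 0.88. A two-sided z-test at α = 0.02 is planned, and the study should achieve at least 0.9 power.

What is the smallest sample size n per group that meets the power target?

n = 34 per group

Set Φ(δ − 2.326) = 0.9; then δ − 2.326 = Φ⁻¹(0.9) = 1.282, giving δ = 3.608.
(Ignoring the negligible lower-tail rejection probability gives the usual closed-form inversion.)
δ = d·√(n/2) ⇒ n = 2(δ/d)² = 2 × (3.608 / 0.88)² = 33.62.
Rounding up, n = 34 per group.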